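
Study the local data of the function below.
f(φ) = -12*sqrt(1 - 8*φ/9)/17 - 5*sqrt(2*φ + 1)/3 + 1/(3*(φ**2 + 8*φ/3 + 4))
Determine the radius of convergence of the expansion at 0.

The radius of convergence is 1/2.

Denominator factor (φ**2 + 8*φ/3 + 4): discriminant -80/9, complex-conjugate roots (-4/3) + ((2/3)*sqrt(5))*i and (-4/3) - ((2/3)*sqrt(5))*i; poles of order 1, moduli 2 and 2.
Branch term (-5/3)*sqrt(1 - φ/(-1/2)): its argument vanishes at φ = -1/2, a square-root branch point, modulus 1/2.
Branch term (-12/17)*sqrt(1 - φ/(9/8)): its argument vanishes at φ = 9/8, a square-root branch point, modulus 9/8.
The radius of convergence is the smallest modulus among the singular points: 1/2.


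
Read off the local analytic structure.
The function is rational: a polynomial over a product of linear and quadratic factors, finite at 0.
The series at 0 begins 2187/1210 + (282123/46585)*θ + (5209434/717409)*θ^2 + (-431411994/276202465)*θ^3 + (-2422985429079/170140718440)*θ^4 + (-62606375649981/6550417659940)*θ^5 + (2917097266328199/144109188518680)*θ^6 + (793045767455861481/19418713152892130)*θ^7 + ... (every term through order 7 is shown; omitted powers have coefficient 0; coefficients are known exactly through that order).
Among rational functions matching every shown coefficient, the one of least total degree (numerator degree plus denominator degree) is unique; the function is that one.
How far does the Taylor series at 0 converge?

The radius of convergence is (1/3)*sqrt(6).

No rational of total degree below 6 reproduces all 8 coefficients; solving the [0/6] Pade equations on them gives f(θ) = 6/(5*(θ - 11/9)**2*(θ**2 - 4*θ/7 + 2/3)**2), whose expansion matches every shown term.
Denominator factor (θ - 11/9)^2: pole of order 2 at 11/9, modulus 11/9.
Denominator factor (θ**2 - 4*θ/7 + 2/3)^2: discriminant -344/147, complex-conjugate roots (2/7) + ((1/21)*sqrt(258))*i and (2/7) - ((1/21)*sqrt(258))*i; poles of order 2, moduli (1/3)*sqrt(6) and (1/3)*sqrt(6).
The radius of convergence is the smallest modulus among the singular points: (1/3)*sqrt(6).


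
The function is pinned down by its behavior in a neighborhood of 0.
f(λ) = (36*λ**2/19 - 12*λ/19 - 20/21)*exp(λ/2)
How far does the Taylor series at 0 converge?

The factor exp(λ/2) is entire and contributes no finite singular point.
The polynomial part has no poles.
No finite singular points: the Taylor series at 0 converges everywhere.

The radius of convergence is infinite.


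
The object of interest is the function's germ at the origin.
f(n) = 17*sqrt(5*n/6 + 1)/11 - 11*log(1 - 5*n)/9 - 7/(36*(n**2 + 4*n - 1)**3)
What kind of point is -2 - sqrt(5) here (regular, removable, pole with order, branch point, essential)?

The point is a pole of order 3.

The denominator factor n**2 + 4*n - 1 vanishes at -2 - sqrt(5) and appears to the power 3; the numerator there equals -7/36, nonzero, and no other factor vanishes.
The branch terms are analytic at this point.
Hence a pole whose order is the multiplicity, 3.


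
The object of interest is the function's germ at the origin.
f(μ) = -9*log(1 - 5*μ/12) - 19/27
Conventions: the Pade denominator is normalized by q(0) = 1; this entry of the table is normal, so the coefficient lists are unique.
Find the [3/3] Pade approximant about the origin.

The Pade approximant has numerator coefficients [-19/27, 905/216, -265/162, 11375/93312]; denominator coefficients [1, -5/8, 5/48, -25/6912].

Taylor coefficients needed (expand at 0): a_0 = -19/27, a_1 = 15/4, a_2 = 25/32, a_3 = 125/576, a_4 = 625/9216, a_5 = 625/27648, a_6 = 15625/1990656.
Write the denominator as Q(μ) = 1 + q1*μ + q2*μ^2 + q3*μ^3. Requiring Q*f - P = O(μ^7) with deg P <= 3 kills the coefficients of μ^4..μ^6 in Q*f:
  μ^4: a_4 + q1*a_3 + q2*a_2 + q3*a_1 = 0, i.e. 625/9216 + (125/576)*q1 + (25/32)*q2 + (15/4)*q3 = 0.
  μ^5: a_5 + q1*a_4 + q2*a_3 + q3*a_2 = 0, i.e. 625/27648 + (625/9216)*q1 + (125/576)*q2 + (25/32)*q3 = 0.
  μ^6: a_6 + q1*a_5 + q2*a_4 + q3*a_3 = 0, i.e. 15625/1990656 + (625/27648)*q1 + (625/9216)*q2 + (125/576)*q3 = 0.
Solving this linear system: q1 = -5/8, q2 = 5/48, q3 = -25/6912.
The numerator is Q*f truncated at degree 3: P0 = a_0 = -19/27; P1 = a_1 + q1*a_0 = 905/216; P2 = a_2 + q1*a_1 + q2*a_0 = -265/162; P3 = a_3 + q1*a_2 + q2*a_1 + q3*a_0 = 11375/93312.


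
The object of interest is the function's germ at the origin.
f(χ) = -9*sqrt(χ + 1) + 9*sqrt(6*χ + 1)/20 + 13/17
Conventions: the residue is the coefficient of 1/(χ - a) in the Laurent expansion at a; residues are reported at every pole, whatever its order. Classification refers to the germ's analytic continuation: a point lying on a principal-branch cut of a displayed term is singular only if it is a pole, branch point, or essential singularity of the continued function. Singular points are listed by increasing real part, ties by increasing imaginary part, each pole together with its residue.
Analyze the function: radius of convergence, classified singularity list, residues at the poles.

Radius of convergence at 0: 1/6.
At -1: an algebraic (square-root) branch point.
At -1/6: an algebraic (square-root) branch point.

Branch term (-9)*sqrt(1 - χ/(-1)): its argument vanishes at χ = -1, a square-root branch point, modulus 1.
Branch term (9/20)*sqrt(1 - χ/(-1/6)): its argument vanishes at χ = -1/6, a square-root branch point, modulus 1/6.
The radius of convergence is the smallest modulus among the singular points: 1/6.
List the singular points by increasing real part (a conjugate pair: the negative imaginary part first).


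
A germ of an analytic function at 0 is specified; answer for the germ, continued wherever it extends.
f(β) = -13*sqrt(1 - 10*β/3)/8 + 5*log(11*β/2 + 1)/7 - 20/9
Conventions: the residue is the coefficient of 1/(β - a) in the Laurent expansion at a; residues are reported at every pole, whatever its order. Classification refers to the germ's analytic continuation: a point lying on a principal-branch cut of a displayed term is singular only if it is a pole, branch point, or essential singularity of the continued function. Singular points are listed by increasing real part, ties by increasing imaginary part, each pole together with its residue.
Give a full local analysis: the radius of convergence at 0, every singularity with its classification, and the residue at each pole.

Branch term (5/7)*log(1 - β/(-2/11)): its argument vanishes at β = -2/11, a logarithmic branch point, modulus 2/11.
Branch term (-13/8)*sqrt(1 - β/(3/10)): its argument vanishes at β = 3/10, a square-root branch point, modulus 3/10.
The radius of convergence is the smallest modulus among the singular points: 2/11.
List the singular points by increasing real part (a conjugate pair: the negative imaginary part first).

Radius of convergence at 0: 2/11.
At -2/11: a logarithmic branch point.
At 3/10: an algebraic (square-root) branch point.


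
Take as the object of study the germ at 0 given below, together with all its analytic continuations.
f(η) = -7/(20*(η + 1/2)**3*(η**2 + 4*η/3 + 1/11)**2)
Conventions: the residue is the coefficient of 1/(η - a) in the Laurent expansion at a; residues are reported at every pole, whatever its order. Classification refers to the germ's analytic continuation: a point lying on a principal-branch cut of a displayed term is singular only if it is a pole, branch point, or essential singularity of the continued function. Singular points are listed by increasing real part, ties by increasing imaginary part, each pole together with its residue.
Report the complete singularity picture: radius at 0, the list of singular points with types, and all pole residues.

Radius of convergence at 0: 2/3 - (1/33)*sqrt(385).
At -2/3 - (1/33)*sqrt(385): a pole of order 2; residue 52324272/3418801 - (3704853141/5982901750)*sqrt(385).
At -1/2: a pole of order 3; residue -104648544/3418801.
At -2/3 + (1/33)*sqrt(385): a pole of order 2; residue 52324272/3418801 + (3704853141/5982901750)*sqrt(385).

Denominator factor (η**2 + 4*η/3 + 1/11)^2: discriminant 140/99, real irrational roots -2/3 + (1/33)*sqrt(385) and -2/3 - (1/33)*sqrt(385); poles of order 2, moduli 2/3 - (1/33)*sqrt(385) and 2/3 + (1/33)*sqrt(385).
Denominator factor (η + 1/2)^3: pole of order 3 at -1/2, modulus 1/2.
The radius of convergence is the smallest modulus among the singular points: 2/3 - (1/33)*sqrt(385).
The factor η**2 + 4*η/3 + 1/11 splits as (η - a)(η - a') with a = -2/3 - (1/33)*sqrt(385), a' = -2/3 + (1/33)*sqrt(385). At the order-2 pole a set g(η) = (η - a)^2*f(η) = [-7/(20*(η + 1/2)**3)] / (η - a')^2.
Order-2 pole: residue = g'(a); g'(-2/3 - (1/33)*sqrt(385)) = 52324272/3418801 - (3704853141/5982901750)*sqrt(385), so the residue is 52324272/3418801 - (3704853141/5982901750)*sqrt(385).
At the order-3 pole -1/2 set g(η) = (η - (-1/2))^3*f(η) = -7/(20*(η**2 + 4*η/3 + 1/11)**2).
Order-3 pole: residue = g''(a)/2; g''(-1/2) = -209297088/3418801, so the residue is -104648544/3418801.
The factor η**2 + 4*η/3 + 1/11 splits as (η - a)(η - a') with a = -2/3 + (1/33)*sqrt(385), a' = -2/3 - (1/33)*sqrt(385). At the order-2 pole a set g(η) = (η - a)^2*f(η) = [-7/(20*(η + 1/2)**3)] / (η - a')^2.
Order-2 pole: residue = g'(a); g'(-2/3 + (1/33)*sqrt(385)) = 52324272/3418801 + (3704853141/5982901750)*sqrt(385), so the residue is 52324272/3418801 + (3704853141/5982901750)*sqrt(385).
List the singular points by increasing real part (a conjugate pair: the negative imaginary part first).


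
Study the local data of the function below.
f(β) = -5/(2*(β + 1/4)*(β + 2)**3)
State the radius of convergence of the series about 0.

Denominator factor (β + 1/4): pole of order 1 at -1/4, modulus 1/4.
Denominator factor (β + 2)^3: pole of order 3 at -2, modulus 2.
The radius of convergence is the smallest modulus among the singular points: 1/4.

The radius of convergence is 1/4.


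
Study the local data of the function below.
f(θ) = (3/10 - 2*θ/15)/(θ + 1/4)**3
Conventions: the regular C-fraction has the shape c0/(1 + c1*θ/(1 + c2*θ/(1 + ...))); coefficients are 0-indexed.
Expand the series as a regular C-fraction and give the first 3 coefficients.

Taylor coefficients (expand at 0): a_0 = 96/5, a_1 = -3584/15, a_2 = 9728/5.
c0 = a_0 = 96/5. Peel one level at a time: if S = 1 + c*θ/S' with S'(0) = 1, then c is the θ-coefficient of S and S' = c*θ/(S - 1).
S_1 = c0/f = 1 + (112/9)*θ + (4336/81)*θ^2 + ...; c1 = 112/9.
S_2 = c1*θ/(S_1 - 1) = 1 + (-271/63)*θ + ...; c2 = -271/63.

The regular C-fraction coefficients are [96/5, 112/9, -271/63].


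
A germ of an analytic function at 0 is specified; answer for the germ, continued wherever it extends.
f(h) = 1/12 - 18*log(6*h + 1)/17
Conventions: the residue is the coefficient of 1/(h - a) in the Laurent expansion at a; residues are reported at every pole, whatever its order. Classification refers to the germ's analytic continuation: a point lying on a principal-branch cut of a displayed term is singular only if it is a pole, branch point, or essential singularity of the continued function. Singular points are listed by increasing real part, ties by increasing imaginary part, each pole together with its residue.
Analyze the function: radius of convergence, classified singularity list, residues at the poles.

Branch term (-18/17)*log(1 - h/(-1/6)): its argument vanishes at h = -1/6, a logarithmic branch point, modulus 1/6.
The radius of convergence is the smallest modulus among the singular points: 1/6.

Radius of convergence at 0: 1/6.
At -1/6: a logarithmic branch point.


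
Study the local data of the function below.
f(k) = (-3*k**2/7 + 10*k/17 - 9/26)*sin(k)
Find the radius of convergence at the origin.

The factor sin(k) is entire and contributes no finite singular point.
The polynomial part has no poles.
No finite singular points: the Taylor series at 0 converges everywhere.

The radius of convergence is infinite.


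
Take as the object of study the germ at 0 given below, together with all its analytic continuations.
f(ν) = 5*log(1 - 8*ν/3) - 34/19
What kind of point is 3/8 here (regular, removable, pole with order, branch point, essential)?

The point is a logarithmic branch point.

The term (5)*log(1 - ν/(3/8)) has argument 1 - 3/8/(3/8) = 0 at 3/8: a logarithmic (infinitely-sheeted) branch point; the remaining terms are analytic or single-valued there.


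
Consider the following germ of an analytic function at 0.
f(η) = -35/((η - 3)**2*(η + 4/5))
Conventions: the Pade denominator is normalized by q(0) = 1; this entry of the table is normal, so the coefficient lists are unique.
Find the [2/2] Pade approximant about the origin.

Taylor coefficients needed (expand at 0): a_0 = -175/36, a_1 = 1225/432, a_2 = -2975/576, a_3 = 356825/62208, a_4 = -5576375/746496.
Write the denominator as Q(η) = 1 + q1*η + q2*η^2. Requiring Q*f - P = O(η^5) with deg P <= 2 kills the coefficients of η^3..η^4 in Q*f:
  η^3: a_3 + q1*a_2 + q2*a_1 = 0, i.e. 356825/62208 + (-2975/576)*q1 + (1225/432)*q2 = 0.
  η^4: a_4 + q1*a_3 + q2*a_2 = 0, i.e. -5576375/746496 + (356825/62208)*q1 + (-2975/576)*q2 = 0.
Solving this linear system: q1 = 5557/6852, q2 = -2804/5139.
The numerator is Q*f truncated at degree 2: P0 = a_0 = -175/36; P1 = a_1 + q1*a_0 = -11375/10278; P2 = a_2 + q1*a_1 + q2*a_0 = -4375/20556.

The Pade approximant has numerator coefficients [-175/36, -11375/10278, -4375/20556]; denominator coefficients [1, 5557/6852, -2804/5139].


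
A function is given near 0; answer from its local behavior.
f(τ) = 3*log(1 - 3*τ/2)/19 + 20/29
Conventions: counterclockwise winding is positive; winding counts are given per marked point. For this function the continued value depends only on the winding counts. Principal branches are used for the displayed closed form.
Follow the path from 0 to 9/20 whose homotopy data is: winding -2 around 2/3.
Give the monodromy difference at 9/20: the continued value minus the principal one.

Continued minus principal equals -(12/19)*pi*i.

The rational part is single-valued and drops out of the difference; each branch term changes only by its own monodromy.
(3/19)*log(1 - τ/(2/3)): each positive loop around 2/3 adds 2*pi*i to the log, so winding -2 contributes (3/19)*(-2)*2*pi*i = -(12/19)*pi*i.
Summing the contributions at τ = 9/20 gives -(12/19)*pi*i.


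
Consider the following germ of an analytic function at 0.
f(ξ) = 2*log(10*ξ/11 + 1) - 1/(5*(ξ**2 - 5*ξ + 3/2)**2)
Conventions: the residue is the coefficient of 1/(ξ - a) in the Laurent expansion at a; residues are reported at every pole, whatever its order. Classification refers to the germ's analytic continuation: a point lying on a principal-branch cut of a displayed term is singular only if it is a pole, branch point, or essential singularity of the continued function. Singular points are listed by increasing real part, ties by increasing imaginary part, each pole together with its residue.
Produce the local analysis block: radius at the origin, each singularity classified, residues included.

Radius of convergence at 0: 5/2 - (1/2)*sqrt(19).
At -11/10: a logarithmic branch point.
At 5/2 - (1/2)*sqrt(19): a pole of order 2; residue -(2/1805)*sqrt(19).
At 5/2 + (1/2)*sqrt(19): a pole of order 2; residue (2/1805)*sqrt(19).

Denominator factor (ξ**2 - 5*ξ + 3/2)^2: discriminant 19, real irrational roots 5/2 + (1/2)*sqrt(19) and 5/2 - (1/2)*sqrt(19); poles of order 2, moduli 5/2 + (1/2)*sqrt(19) and 5/2 - (1/2)*sqrt(19).
Branch term (2)*log(1 - ξ/(-11/10)): its argument vanishes at ξ = -11/10, a logarithmic branch point, modulus 11/10.
The radius of convergence is the smallest modulus among the singular points: 5/2 - (1/2)*sqrt(19).
The branch term is analytic at 5/2 - (1/2)*sqrt(19) and contributes nothing to the residue; only the rational part matters.
The factor ξ**2 - 5*ξ + 3/2 splits as (ξ - a)(ξ - a') with a = 5/2 - (1/2)*sqrt(19), a' = 5/2 + (1/2)*sqrt(19). At the order-2 pole a set g(ξ) = (ξ - a)^2*(rational part) = [-1/5] / (ξ - a')^2.
Order-2 pole: residue = g'(a); g'(5/2 - (1/2)*sqrt(19)) = -(2/1805)*sqrt(19), so the residue is -(2/1805)*sqrt(19).
The branch term is analytic at 5/2 + (1/2)*sqrt(19) and contributes nothing to the residue; only the rational part matters.
The factor ξ**2 - 5*ξ + 3/2 splits as (ξ - a)(ξ - a') with a = 5/2 + (1/2)*sqrt(19), a' = 5/2 - (1/2)*sqrt(19). At the order-2 pole a set g(ξ) = (ξ - a)^2*(rational part) = [-1/5] / (ξ - a')^2.
Order-2 pole: residue = g'(a); g'(5/2 + (1/2)*sqrt(19)) = (2/1805)*sqrt(19), so the residue is (2/1805)*sqrt(19).
List the singular points by increasing real part (a conjugate pair: the negative imaginary part first).


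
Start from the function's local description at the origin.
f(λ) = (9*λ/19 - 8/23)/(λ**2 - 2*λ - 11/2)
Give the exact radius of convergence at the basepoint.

The radius of convergence is -1 + (1/2)*sqrt(26).

Denominator factor (λ**2 - 2*λ - 11/2): discriminant 26, real irrational roots 1 + (1/2)*sqrt(26) and 1 - (1/2)*sqrt(26); poles of order 1, moduli 1 + (1/2)*sqrt(26) and -1 + (1/2)*sqrt(26).
The radius of convergence is the smallest modulus among the singular points: -1 + (1/2)*sqrt(26).


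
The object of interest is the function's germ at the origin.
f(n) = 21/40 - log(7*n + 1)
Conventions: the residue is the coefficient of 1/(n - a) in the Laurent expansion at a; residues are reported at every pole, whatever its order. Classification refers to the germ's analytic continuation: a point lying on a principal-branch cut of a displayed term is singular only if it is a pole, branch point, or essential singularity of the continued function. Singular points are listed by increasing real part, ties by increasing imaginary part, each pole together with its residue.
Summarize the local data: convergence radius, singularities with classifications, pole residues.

Branch term (-1)*log(1 - n/(-1/7)): its argument vanishes at n = -1/7, a logarithmic branch point, modulus 1/7.
The radius of convergence is the smallest modulus among the singular points: 1/7.

Radius of convergence at 0: 1/7.
At -1/7: a logarithmic branch point.


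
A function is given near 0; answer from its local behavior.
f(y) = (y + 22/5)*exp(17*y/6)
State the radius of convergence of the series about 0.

The radius of convergence is infinite.

The factor exp(17*y/6) is entire and contributes no finite singular point.
The polynomial part has no poles.
No finite singular points: the Taylor series at 0 converges everywhere.


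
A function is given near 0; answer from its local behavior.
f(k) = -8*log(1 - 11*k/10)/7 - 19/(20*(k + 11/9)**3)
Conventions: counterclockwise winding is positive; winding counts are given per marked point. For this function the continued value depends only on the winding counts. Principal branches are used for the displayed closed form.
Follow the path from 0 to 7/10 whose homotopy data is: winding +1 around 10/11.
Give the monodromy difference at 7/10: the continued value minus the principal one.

Continued minus principal equals -(16/7)*pi*i.

The rational part is single-valued and drops out of the difference; each branch term changes only by its own monodromy.
(-8/7)*log(1 - k/(10/11)): each positive loop around 10/11 adds 2*pi*i to the log, so winding +1 contributes (-8/7)*(1)*2*pi*i = -(16/7)*pi*i.
Summing the contributions at k = 7/10 gives -(16/7)*pi*i.


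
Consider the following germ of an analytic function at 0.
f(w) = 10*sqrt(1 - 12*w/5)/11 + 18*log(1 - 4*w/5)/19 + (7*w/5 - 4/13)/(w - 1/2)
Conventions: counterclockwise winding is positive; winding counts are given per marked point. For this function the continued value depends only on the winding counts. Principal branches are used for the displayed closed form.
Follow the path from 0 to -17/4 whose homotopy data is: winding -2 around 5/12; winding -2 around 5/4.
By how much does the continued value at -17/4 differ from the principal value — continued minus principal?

Continued minus principal equals -(72/19)*pi*i.

The rational part is single-valued and drops out of the difference; each branch term changes only by its own monodromy.
(10/11)*sqrt(1 - w/(5/12)): winding -2 is even, the square root returns to the same sheet, contribution 0.
(18/19)*log(1 - w/(5/4)): each positive loop around 5/4 adds 2*pi*i to the log, so winding -2 contributes (18/19)*(-2)*2*pi*i = -(72/19)*pi*i.
Summing the contributions at w = -17/4 gives -(72/19)*pi*i.


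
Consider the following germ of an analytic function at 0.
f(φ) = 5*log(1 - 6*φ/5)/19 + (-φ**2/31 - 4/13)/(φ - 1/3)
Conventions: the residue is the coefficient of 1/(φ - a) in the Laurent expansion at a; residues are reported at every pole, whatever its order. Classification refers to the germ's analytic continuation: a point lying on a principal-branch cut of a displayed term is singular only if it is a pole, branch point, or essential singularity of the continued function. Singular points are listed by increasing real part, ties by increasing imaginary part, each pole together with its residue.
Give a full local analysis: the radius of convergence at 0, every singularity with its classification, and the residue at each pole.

Denominator factor (φ - 1/3): pole of order 1 at 1/3, modulus 1/3.
Branch term (5/19)*log(1 - φ/(5/6)): its argument vanishes at φ = 5/6, a logarithmic branch point, modulus 5/6.
The radius of convergence is the smallest modulus among the singular points: 1/3.
The branch term is analytic at 1/3 and contributes nothing to the residue; only the rational part matters.
At the order-1 pole 1/3 set g(φ) = (φ - (1/3))*(rational part) = -φ**2/31 - 4/13.
Simple pole: residue = g(a) at a = 1/3, which is -1129/3627.
List the singular points by increasing real part (a conjugate pair: the negative imaginary part first).

Radius of convergence at 0: 1/3.
At 1/3: a pole of order 1; residue -1129/3627.
At 5/6: a logarithmic branch point.


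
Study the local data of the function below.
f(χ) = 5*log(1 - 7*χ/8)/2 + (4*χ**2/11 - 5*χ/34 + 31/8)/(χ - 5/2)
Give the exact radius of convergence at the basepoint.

Denominator factor (χ - 5/2): pole of order 1 at 5/2, modulus 5/2.
Branch term (5/2)*log(1 - χ/(8/7)): its argument vanishes at χ = 8/7, a logarithmic branch point, modulus 8/7.
The radius of convergence is the smallest modulus among the singular points: 8/7.

The radius of convergence is 8/7.


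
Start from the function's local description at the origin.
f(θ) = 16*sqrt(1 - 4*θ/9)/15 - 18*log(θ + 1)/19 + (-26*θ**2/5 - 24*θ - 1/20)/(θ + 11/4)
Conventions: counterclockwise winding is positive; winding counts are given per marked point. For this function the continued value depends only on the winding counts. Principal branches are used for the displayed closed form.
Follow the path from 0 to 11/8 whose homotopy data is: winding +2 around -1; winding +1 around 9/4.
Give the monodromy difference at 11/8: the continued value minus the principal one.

The rational part is single-valued and drops out of the difference; each branch term changes only by its own monodromy.
(16/15)*sqrt(1 - θ/(9/4)): winding +1 is odd, the square root flips sign, contributing -2*(16/15)*sqrt(1 - (11/8)/(9/4)) = -2*(16/15)*sqrt(7/18) = -(16/45)*sqrt(14).
(-18/19)*log(1 - θ/(-1)): each positive loop around -1 adds 2*pi*i to the log, so winding +2 contributes (-18/19)*(2)*2*pi*i = -(72/19)*pi*i.
Summing the contributions at θ = 11/8 gives (-(16/45)*sqrt(14)) - ((72/19)*pi)*i.

Continued minus principal equals (-(16/45)*sqrt(14)) - ((72/19)*pi)*i.


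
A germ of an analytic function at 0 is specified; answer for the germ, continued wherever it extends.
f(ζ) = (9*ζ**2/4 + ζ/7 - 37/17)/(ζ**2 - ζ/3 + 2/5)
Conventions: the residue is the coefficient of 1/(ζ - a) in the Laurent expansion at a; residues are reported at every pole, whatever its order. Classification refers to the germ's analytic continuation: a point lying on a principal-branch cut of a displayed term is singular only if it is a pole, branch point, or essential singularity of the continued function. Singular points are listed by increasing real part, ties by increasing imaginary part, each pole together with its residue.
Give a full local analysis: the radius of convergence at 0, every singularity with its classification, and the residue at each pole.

Radius of convergence at 0: (1/5)*sqrt(10).
At (1/6) - ((1/30)*sqrt(335))*i: a pole of order 1; residue (25/56) - ((41807/318920)*sqrt(335))*i.
At (1/6) + ((1/30)*sqrt(335))*i: a pole of order 1; residue (25/56) + ((41807/318920)*sqrt(335))*i.

Denominator factor (ζ**2 - ζ/3 + 2/5): discriminant -67/45, complex-conjugate roots (1/6) + ((1/30)*sqrt(335))*i and (1/6) - ((1/30)*sqrt(335))*i; poles of order 1, moduli (1/5)*sqrt(10) and (1/5)*sqrt(10).
The radius of convergence is the smallest modulus among the singular points: (1/5)*sqrt(10).
The factor ζ**2 - ζ/3 + 2/5 splits as (ζ - a)(ζ - a') with a = (1/6) - ((1/30)*sqrt(335))*i, a' = (1/6) + ((1/30)*sqrt(335))*i. At the order-1 pole a set g(ζ) = (ζ - a)*f(ζ) = [9*ζ**2/4 + ζ/7 - 37/17] / (ζ - a').
Simple pole: residue = g(a) at a = (1/6) - ((1/30)*sqrt(335))*i, which is (25/56) - ((41807/318920)*sqrt(335))*i.
The factor ζ**2 - ζ/3 + 2/5 splits as (ζ - a)(ζ - a') with a = (1/6) + ((1/30)*sqrt(335))*i, a' = (1/6) - ((1/30)*sqrt(335))*i. At the order-1 pole a set g(ζ) = (ζ - a)*f(ζ) = [9*ζ**2/4 + ζ/7 - 37/17] / (ζ - a').
Simple pole: residue = g(a) at a = (1/6) + ((1/30)*sqrt(335))*i, which is (25/56) + ((41807/318920)*sqrt(335))*i.
List the singular points by increasing real part (a conjugate pair: the negative imaginary part first).


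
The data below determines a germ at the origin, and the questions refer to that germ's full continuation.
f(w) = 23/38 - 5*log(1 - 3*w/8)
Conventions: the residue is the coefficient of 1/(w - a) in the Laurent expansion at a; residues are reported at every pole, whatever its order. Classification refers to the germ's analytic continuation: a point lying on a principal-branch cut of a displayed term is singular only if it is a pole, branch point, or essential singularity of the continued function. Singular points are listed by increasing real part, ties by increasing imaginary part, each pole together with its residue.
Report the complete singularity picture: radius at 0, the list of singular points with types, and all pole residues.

Radius of convergence at 0: 8/3.
At 8/3: a logarithmic branch point.

Branch term (-5)*log(1 - w/(8/3)): its argument vanishes at w = 8/3, a logarithmic branch point, modulus 8/3.
The radius of convergence is the smallest modulus among the singular points: 8/3.


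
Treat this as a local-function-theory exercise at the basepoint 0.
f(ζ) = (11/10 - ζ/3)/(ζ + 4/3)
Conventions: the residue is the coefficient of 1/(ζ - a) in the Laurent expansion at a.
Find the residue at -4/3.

The residue is 139/90.

At the order-1 pole -4/3 set g(ζ) = (ζ - (-4/3))*f(ζ) = 11/10 - ζ/3.
Simple pole: residue = g(a) at a = -4/3, which is 139/90.


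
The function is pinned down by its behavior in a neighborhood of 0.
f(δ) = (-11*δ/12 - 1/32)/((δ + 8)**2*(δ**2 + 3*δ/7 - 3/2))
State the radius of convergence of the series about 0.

Denominator factor (δ + 8)^2: pole of order 2 at -8, modulus 8.
Denominator factor (δ**2 + 3*δ/7 - 3/2): discriminant 303/49, real irrational roots -3/14 + (1/14)*sqrt(303) and -3/14 - (1/14)*sqrt(303); poles of order 1, moduli -3/14 + (1/14)*sqrt(303) and 3/14 + (1/14)*sqrt(303).
The radius of convergence is the smallest modulus among the singular points: -3/14 + (1/14)*sqrt(303).

The radius of convergence is -3/14 + (1/14)*sqrt(303).


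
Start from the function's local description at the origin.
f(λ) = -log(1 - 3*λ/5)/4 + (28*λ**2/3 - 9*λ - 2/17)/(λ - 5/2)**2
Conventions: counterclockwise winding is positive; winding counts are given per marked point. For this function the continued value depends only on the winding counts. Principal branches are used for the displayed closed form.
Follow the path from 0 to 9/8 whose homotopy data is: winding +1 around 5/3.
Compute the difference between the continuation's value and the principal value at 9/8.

Continued minus principal equals -(1/2)*pi*i.

The rational part is single-valued and drops out of the difference; each branch term changes only by its own monodromy.
(-1/4)*log(1 - λ/(5/3)): each positive loop around 5/3 adds 2*pi*i to the log, so winding +1 contributes (-1/4)*(1)*2*pi*i = -(1/2)*pi*i.
Summing the contributions at λ = 9/8 gives -(1/2)*pi*i.


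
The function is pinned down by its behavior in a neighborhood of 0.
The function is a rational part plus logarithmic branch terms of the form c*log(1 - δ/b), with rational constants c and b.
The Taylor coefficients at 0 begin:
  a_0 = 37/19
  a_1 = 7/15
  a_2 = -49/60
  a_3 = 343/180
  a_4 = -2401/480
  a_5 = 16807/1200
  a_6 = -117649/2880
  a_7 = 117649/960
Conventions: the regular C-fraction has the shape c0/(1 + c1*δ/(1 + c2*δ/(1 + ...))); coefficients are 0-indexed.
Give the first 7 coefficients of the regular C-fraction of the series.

Taylor coefficients (read off): a_0 = 37/19, a_1 = 7/15, a_2 = -49/60, a_3 = 343/180, a_4 = -2401/480, a_5 = 16807/1200, a_6 = -117649/2880.
c0 = a_0 = 37/19. Peel one level at a time: if S = 1 + c*δ/S' with S'(0) = 1, then c is the δ-coefficient of S and S' = c*δ/(S - 1).
S_1 = c0/f = 1 + (-133/555)*δ + (587461/1232100)*δ^2 + ...; c1 = -133/555.
S_2 = c1*δ/(S_1 - 1) = 1 + (4417/2220)*δ + (-49/48)*δ^2 + ...; c2 = 4417/2220.
S_3 = c2*δ/(S_2 - 1) = 1 + (1295/2524)*δ + (-2021495/3185288)*δ^2 + ...; c3 = 1295/2524.
S_4 = c3*δ/(S_3 - 1) = 1 + (1561/1262)*δ + (-49/60)*δ^2 + ...; c4 = 1561/1262.
S_5 = c4*δ/(S_4 - 1) = 1 + (4417/6690)*δ + (-64404277/89512200)*δ^2 + ...; c5 = 4417/6690.
S_6 = c5*δ/(S_5 - 1) = 1 + (14581/13380)*δ + ...; c6 = 14581/13380.

The regular C-fraction coefficients are [37/19, -133/555, 4417/2220, 1295/2524, 1561/1262, 4417/6690, 14581/13380].


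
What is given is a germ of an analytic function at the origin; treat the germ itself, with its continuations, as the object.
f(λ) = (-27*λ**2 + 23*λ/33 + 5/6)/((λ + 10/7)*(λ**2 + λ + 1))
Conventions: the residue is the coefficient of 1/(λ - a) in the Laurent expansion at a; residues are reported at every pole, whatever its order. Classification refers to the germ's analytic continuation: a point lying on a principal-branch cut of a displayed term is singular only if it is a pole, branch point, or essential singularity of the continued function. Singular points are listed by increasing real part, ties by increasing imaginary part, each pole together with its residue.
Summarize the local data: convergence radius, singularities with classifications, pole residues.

Denominator factor (λ + 10/7): pole of order 1 at -10/7, modulus 10/7.
Denominator factor (λ**2 + λ + 1): discriminant -3, complex-conjugate roots (-1/2) + ((1/2)*sqrt(3))*i and (-1/2) - ((1/2)*sqrt(3))*i; poles of order 1, moduli 1 and 1.
The radius of convergence is the smallest modulus among the singular points: 1.
At the order-1 pole -10/7 set g(λ) = (λ - (-10/7))*f(λ) = (-27*λ**2 + 23*λ/33 + 5/6)/(λ**2 + λ + 1).
Simple pole: residue = g(a) at a = -10/7, which is -59575/1738.
The factor λ**2 + λ + 1 splits as (λ - a)(λ - a') with a = (-1/2) - ((1/2)*sqrt(3))*i, a' = (-1/2) + ((1/2)*sqrt(3))*i. At the order-1 pole a set g(λ) = (λ - a)*f(λ) = [(-27*λ**2 + 23*λ/33 + 5/6)/(λ + 10/7)] / (λ - a').
Simple pole: residue = g(a) at a = (-1/2) - ((1/2)*sqrt(3))*i, which is (12649/3476) + ((218351/31284)*sqrt(3))*i.
The factor λ**2 + λ + 1 splits as (λ - a)(λ - a') with a = (-1/2) + ((1/2)*sqrt(3))*i, a' = (-1/2) - ((1/2)*sqrt(3))*i. At the order-1 pole a set g(λ) = (λ - a)*f(λ) = [(-27*λ**2 + 23*λ/33 + 5/6)/(λ + 10/7)] / (λ - a').
Simple pole: residue = g(a) at a = (-1/2) + ((1/2)*sqrt(3))*i, which is (12649/3476) - ((218351/31284)*sqrt(3))*i.
List the singular points by increasing real part (a conjugate pair: the negative imaginary part first).

Radius of convergence at 0: 1.
At -10/7: a pole of order 1; residue -59575/1738.
At (-1/2) - ((1/2)*sqrt(3))*i: a pole of order 1; residue (12649/3476) + ((218351/31284)*sqrt(3))*i.
At (-1/2) + ((1/2)*sqrt(3))*i: a pole of order 1; residue (12649/3476) - ((218351/31284)*sqrt(3))*i.


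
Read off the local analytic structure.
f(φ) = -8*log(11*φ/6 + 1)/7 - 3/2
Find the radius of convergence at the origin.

Branch term (-8/7)*log(1 - φ/(-6/11)): its argument vanishes at φ = -6/11, a logarithmic branch point, modulus 6/11.
The radius of convergence is the smallest modulus among the singular points: 6/11.

The radius of convergence is 6/11.


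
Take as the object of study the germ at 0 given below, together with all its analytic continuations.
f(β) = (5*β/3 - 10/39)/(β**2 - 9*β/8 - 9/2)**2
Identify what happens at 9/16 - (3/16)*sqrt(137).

The denominator factor β**2 - 9*β/8 - 9/2 vanishes at 9/16 - (3/16)*sqrt(137) and appears to the power 2; the numerator there equals 425/624 - (5/16)*sqrt(137), nonzero, and no other factor vanishes.
Hence a pole whose order is the multiplicity, 2.

The point is a pole of order 2.


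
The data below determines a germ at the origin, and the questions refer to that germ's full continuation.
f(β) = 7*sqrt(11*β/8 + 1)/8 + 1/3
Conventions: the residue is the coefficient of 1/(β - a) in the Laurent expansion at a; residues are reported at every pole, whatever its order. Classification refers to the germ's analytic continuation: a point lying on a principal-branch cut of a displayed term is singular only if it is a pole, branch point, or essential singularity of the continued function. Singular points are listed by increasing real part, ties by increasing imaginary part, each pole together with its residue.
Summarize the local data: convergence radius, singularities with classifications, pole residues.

Branch term (7/8)*sqrt(1 - β/(-8/11)): its argument vanishes at β = -8/11, a square-root branch point, modulus 8/11.
The radius of convergence is the smallest modulus among the singular points: 8/11.

Radius of convergence at 0: 8/11.
At -8/11: an algebraic (square-root) branch point.


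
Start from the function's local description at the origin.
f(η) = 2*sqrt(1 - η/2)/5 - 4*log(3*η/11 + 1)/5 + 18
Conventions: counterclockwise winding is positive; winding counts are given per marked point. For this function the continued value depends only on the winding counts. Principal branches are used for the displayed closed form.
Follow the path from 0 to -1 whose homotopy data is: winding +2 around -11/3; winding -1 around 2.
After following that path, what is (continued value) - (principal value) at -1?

The rational part is single-valued and drops out of the difference; each branch term changes only by its own monodromy.
(-4/5)*log(1 - η/(-11/3)): each positive loop around -11/3 adds 2*pi*i to the log, so winding +2 contributes (-4/5)*(2)*2*pi*i = -(16/5)*pi*i.
(2/5)*sqrt(1 - η/(2)): winding -1 is odd, the square root flips sign, contributing -2*(2/5)*sqrt(1 - (-1)/(2)) = -2*(2/5)*sqrt(3/2) = -(2/5)*sqrt(6).
Summing the contributions at η = -1 gives (-(2/5)*sqrt(6)) - ((16/5)*pi)*i.

Continued minus principal equals (-(2/5)*sqrt(6)) - ((16/5)*pi)*i.


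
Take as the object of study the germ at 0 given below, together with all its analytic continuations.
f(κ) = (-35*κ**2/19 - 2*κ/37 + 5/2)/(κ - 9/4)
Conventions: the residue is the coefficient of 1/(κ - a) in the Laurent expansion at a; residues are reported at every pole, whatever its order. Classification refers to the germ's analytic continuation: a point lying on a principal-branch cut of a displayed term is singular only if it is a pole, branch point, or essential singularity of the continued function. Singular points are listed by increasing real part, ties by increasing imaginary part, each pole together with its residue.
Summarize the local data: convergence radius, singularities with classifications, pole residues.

Denominator factor (κ - 9/4): pole of order 1 at 9/4, modulus 9/4.
The radius of convergence is the smallest modulus among the singular points: 9/4.
At the order-1 pole 9/4 set g(κ) = (κ - (9/4))*f(κ) = -35*κ**2/19 - 2*κ/37 + 5/2.
Simple pole: residue = g(a) at a = 9/4, which is -78143/11248.

Radius of convergence at 0: 9/4.
At 9/4: a pole of order 1; residue -78143/11248.


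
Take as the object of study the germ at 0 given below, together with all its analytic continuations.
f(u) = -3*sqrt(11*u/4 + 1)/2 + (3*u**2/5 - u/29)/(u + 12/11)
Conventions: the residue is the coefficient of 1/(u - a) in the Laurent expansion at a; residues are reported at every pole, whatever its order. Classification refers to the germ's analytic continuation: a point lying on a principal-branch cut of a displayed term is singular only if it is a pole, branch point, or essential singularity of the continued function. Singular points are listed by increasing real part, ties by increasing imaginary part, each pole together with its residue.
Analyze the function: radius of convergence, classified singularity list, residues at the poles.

Denominator factor (u + 12/11): pole of order 1 at -12/11, modulus 12/11.
Branch term (-3/2)*sqrt(1 - u/(-4/11)): its argument vanishes at u = -4/11, a square-root branch point, modulus 4/11.
The radius of convergence is the smallest modulus among the singular points: 4/11.
The branch term is analytic at -12/11 and contributes nothing to the residue; only the rational part matters.
At the order-1 pole -12/11 set g(u) = (u - (-12/11))*(rational part) = 3*u**2/5 - u/29.
Simple pole: residue = g(a) at a = -12/11, which is 13188/17545.
List the singular points by increasing real part (a conjugate pair: the negative imaginary part first).

Radius of convergence at 0: 4/11.
At -12/11: a pole of order 1; residue 13188/17545.
At -4/11: an algebraic (square-root) branch point.


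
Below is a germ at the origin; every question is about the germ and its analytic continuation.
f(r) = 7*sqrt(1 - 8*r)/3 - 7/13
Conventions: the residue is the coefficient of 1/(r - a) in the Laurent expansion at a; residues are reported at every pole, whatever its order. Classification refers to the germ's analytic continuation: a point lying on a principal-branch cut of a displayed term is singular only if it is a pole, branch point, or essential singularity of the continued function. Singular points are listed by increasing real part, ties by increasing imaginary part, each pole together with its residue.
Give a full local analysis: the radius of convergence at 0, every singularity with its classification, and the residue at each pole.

Branch term (7/3)*sqrt(1 - r/(1/8)): its argument vanishes at r = 1/8, a square-root branch point, modulus 1/8.
The radius of convergence is the smallest modulus among the singular points: 1/8.

Radius of convergence at 0: 1/8.
At 1/8: an algebraic (square-root) branch point.


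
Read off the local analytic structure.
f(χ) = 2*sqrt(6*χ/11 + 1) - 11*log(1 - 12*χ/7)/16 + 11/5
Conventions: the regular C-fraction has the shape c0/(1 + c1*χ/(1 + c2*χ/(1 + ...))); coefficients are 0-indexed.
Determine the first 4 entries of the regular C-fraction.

The regular C-fraction coefficients are [21/5, -885/2156, -16833/127204, -31931168/10924617].

Taylor coefficients (expand at 0): a_0 = 21/5, a_1 = 531/308, a_2 = 11097/11858, a_3 = 536337/456533.
c0 = a_0 = 21/5. Peel one level at a time: if S = 1 + c*χ/S' with S'(0) = 1, then c is the χ-coefficient of S and S' = c*χ/(S - 1).
S_1 = c0/f = 1 + (-885/2156)*χ + (-252495/4648336)*χ^2 + ...; c1 = -885/2156.
S_2 = c1*χ/(S_1 - 1) = 1 + (-16833/127204)*χ + (-7982792/20638849)*χ^2 + ...; c2 = -16833/127204.
S_3 = c2*χ/(S_2 - 1) = 1 + (-31931168/10924617)*χ + ...; c3 = -31931168/10924617.


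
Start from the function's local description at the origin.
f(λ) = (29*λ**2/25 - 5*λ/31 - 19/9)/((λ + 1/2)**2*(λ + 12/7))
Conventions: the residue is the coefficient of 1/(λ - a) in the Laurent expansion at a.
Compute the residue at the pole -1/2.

At the order-2 pole -1/2 set g(λ) = (λ - (-1/2))^2*f(λ) = (29*λ**2/25 - 5*λ/31 - 19/9)/(λ + 12/7).
Order-2 pole: residue = g'(a); g'(-1/2) = 185983/2015775, so the residue is 185983/2015775.

The residue is 185983/2015775.
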